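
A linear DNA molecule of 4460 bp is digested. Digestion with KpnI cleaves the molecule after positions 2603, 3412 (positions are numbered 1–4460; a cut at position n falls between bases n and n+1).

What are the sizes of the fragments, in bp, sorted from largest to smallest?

2603, 1048, 809 bp

Linear molecule, 2 cuts → 3 fragments:
  2603 − 0 = 2603 bp
  3412 − 2603 = 809 bp
  4460 − 3412 = 1048 bp
Sorted largest to smallest: 2603, 1048, 809 bp.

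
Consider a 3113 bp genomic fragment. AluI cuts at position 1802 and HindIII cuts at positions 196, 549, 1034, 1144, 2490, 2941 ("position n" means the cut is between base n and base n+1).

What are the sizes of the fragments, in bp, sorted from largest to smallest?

688, 658, 485, 451, 353, 196, 172, 110 bp

Combined cut positions (sorted): 196, 549, 1034, 1144, 1802, 2490, 2941.
Linear molecule, 7 cuts → 8 fragments:
  196 − 0 = 196 bp
  549 − 196 = 353 bp
  1034 − 549 = 485 bp
  1144 − 1034 = 110 bp
  1802 − 1144 = 658 bp
  2490 − 1802 = 688 bp
  2941 − 2490 = 451 bp
  3113 − 2941 = 172 bp
Sorted largest to smallest: 688, 658, 485, 451, 353, 196, 172, 110 bp.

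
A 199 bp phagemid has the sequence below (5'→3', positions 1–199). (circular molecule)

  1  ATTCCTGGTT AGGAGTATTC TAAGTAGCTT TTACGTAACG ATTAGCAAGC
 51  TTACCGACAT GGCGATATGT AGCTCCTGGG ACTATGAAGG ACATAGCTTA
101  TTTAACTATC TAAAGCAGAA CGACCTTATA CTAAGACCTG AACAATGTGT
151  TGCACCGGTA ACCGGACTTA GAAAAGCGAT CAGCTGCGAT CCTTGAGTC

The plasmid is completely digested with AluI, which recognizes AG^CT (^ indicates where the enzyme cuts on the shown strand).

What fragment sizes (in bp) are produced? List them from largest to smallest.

AluI sites (AGCT) start at positions 26, 48, 71, 95, 182.
AluI cuts after base 2 of each site, so after positions 27, 49, 72, 96, 183.
Circular molecule, 5 cuts → 5 fragments:
  28–49 → 22 bp
  50–72 → 23 bp
  73–96 → 24 bp
  97–183 → 87 bp
  184–199 then 1–27 → 16 + 27 = 43 bp
Sorted largest to smallest: 87, 43, 24, 23, 22 bp.

87, 43, 24, 23, 22 bp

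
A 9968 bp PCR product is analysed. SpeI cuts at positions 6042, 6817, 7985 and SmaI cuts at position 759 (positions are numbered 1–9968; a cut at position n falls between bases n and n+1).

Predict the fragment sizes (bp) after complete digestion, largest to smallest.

5283, 1983, 1168, 775, 759 bp

Combined cut positions (sorted): 759, 6042, 6817, 7985.
Linear molecule, 4 cuts → 5 fragments:
  759 − 0 = 759 bp
  6042 − 759 = 5283 bp
  6817 − 6042 = 775 bp
  7985 − 6817 = 1168 bp
  9968 − 7985 = 1983 bp
Sorted largest to smallest: 5283, 1983, 1168, 775, 759 bp.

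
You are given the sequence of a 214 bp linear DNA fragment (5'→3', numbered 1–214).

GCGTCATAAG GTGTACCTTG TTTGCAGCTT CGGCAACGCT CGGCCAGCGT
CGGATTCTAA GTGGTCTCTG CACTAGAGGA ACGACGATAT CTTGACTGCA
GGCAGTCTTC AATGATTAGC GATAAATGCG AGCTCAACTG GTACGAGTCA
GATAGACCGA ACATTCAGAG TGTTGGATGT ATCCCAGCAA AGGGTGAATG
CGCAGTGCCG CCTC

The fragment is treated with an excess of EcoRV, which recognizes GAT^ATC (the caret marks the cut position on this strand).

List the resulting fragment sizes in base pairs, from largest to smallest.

126, 88 bp

The EcoRV site (GATATC) starts at position 86.
EcoRV cuts after base 3 of each site, so after position 88.
Linear molecule, 1 cut → 2 fragments:
  1–88 → 88 bp
  89–214 → 126 bp
Sorted largest to smallest: 126, 88 bp.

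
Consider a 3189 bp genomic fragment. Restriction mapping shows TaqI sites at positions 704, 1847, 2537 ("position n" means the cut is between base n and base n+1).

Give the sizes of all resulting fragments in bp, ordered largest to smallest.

1143, 704, 690, 652 bp

Linear molecule, 3 cuts → 4 fragments:
  704 − 0 = 704 bp
  1847 − 704 = 1143 bp
  2537 − 1847 = 690 bp
  3189 − 2537 = 652 bp
Sorted largest to smallest: 1143, 704, 690, 652 bp.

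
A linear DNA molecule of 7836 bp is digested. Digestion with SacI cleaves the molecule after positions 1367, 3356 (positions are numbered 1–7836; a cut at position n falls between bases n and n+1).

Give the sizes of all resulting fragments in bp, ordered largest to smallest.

4480, 1989, 1367 bp

Linear molecule, 2 cuts → 3 fragments:
  1367 − 0 = 1367 bp
  3356 − 1367 = 1989 bp
  7836 − 3356 = 4480 bp
Sorted largest to smallest: 4480, 1989, 1367 bp.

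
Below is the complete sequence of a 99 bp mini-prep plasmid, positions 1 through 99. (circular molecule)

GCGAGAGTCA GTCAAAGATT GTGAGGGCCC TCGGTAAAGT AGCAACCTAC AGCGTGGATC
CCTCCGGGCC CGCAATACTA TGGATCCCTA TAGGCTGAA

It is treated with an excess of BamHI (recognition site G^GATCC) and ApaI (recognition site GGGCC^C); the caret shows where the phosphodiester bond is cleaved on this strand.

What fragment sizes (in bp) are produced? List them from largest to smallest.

46, 27, 14, 12 bp

BamHI sites (GGATCC) start at positions 56, 82.
BamHI cuts after the first base of each site, so after positions 56, 82.
ApaI sites (GGGCCC) start at positions 25, 66.
ApaI cuts after base 5 of each site (before the last base), so after positions 29, 70.
Combined cut positions: 29, 56, 70, 82.
Circular molecule, 4 cuts → 4 fragments:
  30–56 → 27 bp
  57–70 → 14 bp
  71–82 → 12 bp
  83–99 then 1–29 → 17 + 29 = 46 bp
Sorted largest to smallest: 46, 27, 14, 12 bp.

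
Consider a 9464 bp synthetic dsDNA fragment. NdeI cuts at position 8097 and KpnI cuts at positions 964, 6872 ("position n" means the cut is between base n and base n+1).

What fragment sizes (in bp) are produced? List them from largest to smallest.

Combined cut positions (sorted): 964, 6872, 8097.
Linear molecule, 3 cuts → 4 fragments:
  964 − 0 = 964 bp
  6872 − 964 = 5908 bp
  8097 − 6872 = 1225 bp
  9464 − 8097 = 1367 bp
Sorted largest to smallest: 5908, 1367, 1225, 964 bp.

5908, 1367, 1225, 964 bp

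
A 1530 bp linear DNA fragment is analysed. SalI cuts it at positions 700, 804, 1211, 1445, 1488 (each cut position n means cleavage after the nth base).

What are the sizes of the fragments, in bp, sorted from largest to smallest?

700, 407, 234, 104, 43, 42 bp

Linear molecule, 5 cuts → 6 fragments:
  700 − 0 = 700 bp
  804 − 700 = 104 bp
  1211 − 804 = 407 bp
  1445 − 1211 = 234 bp
  1488 − 1445 = 43 bp
  1530 − 1488 = 42 bp
Sorted largest to smallest: 700, 407, 234, 104, 43, 42 bp.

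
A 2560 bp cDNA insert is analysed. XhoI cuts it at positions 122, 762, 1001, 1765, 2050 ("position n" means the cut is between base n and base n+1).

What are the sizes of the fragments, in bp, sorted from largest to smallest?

Linear molecule, 5 cuts → 6 fragments:
  122 − 0 = 122 bp
  762 − 122 = 640 bp
  1001 − 762 = 239 bp
  1765 − 1001 = 764 bp
  2050 − 1765 = 285 bp
  2560 − 2050 = 510 bp
Sorted largest to smallest: 764, 640, 510, 285, 239, 122 bp.

764, 640, 510, 285, 239, 122 bp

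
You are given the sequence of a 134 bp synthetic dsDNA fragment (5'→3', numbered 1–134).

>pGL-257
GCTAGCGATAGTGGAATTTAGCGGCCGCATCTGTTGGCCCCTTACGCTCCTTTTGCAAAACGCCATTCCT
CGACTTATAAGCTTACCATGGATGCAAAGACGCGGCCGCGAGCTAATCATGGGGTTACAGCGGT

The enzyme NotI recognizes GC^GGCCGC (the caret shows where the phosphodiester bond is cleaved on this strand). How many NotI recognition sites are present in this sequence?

GCGGCCGC occurs starting at positions 21, 102.
NotI cuts at 2 sites.

2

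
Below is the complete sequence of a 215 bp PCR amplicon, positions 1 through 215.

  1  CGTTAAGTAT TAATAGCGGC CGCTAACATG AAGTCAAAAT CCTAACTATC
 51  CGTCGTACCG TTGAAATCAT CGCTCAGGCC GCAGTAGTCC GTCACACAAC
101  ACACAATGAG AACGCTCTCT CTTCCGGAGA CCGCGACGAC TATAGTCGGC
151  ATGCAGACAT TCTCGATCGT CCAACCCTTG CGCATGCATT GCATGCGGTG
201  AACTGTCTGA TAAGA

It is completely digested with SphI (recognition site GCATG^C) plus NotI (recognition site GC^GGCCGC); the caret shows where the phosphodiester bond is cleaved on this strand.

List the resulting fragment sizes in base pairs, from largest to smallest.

SphI sites (GCATGC) start at positions 149, 182, 191.
SphI cuts after base 5 of each site (before the last base), so after positions 153, 186, 195.
The NotI site (GCGGCCGC) starts at position 16.
NotI cuts after base 2 of each site, so after position 17.
Combined cut positions: 17, 153, 186, 195.
Linear molecule, 4 cuts → 5 fragments:
  1–17 → 17 bp
  18–153 → 136 bp
  154–186 → 33 bp
  187–195 → 9 bp
  196–215 → 20 bp
Sorted largest to smallest: 136, 33, 20, 17, 9 bp.

136, 33, 20, 17, 9 bp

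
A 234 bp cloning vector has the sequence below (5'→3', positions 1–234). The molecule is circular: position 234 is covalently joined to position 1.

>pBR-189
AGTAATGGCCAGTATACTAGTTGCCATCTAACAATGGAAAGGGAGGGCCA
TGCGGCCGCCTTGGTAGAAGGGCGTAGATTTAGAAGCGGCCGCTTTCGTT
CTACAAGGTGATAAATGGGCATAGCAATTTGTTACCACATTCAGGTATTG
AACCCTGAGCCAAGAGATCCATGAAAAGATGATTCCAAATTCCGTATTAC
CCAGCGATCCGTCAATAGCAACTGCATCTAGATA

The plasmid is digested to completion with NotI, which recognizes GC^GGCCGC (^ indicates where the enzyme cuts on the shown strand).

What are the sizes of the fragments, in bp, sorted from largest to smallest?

200, 34 bp

NotI sites (GCGGCCGC) start at positions 52, 86.
NotI cuts after base 2 of each site, so after positions 53, 87.
Circular molecule, 2 cuts → 2 fragments:
  54–87 → 34 bp
  88–234 then 1–53 → 147 + 53 = 200 bp
Sorted largest to smallest: 200, 34 bp.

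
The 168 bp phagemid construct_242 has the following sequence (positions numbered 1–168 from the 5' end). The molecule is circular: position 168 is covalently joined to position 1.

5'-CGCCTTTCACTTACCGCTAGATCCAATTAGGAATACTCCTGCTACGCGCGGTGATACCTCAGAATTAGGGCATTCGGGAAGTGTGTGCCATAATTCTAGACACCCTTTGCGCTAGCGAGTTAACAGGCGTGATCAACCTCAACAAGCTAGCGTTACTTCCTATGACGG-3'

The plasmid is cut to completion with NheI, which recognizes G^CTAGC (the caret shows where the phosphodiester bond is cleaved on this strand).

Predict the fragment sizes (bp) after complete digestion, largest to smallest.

133, 35 bp

NheI sites (GCTAGC) start at positions 111, 146.
NheI cuts after the first base of each site, so after positions 111, 146.
Circular molecule, 2 cuts → 2 fragments:
  112–146 → 35 bp
  147–168 then 1–111 → 22 + 111 = 133 bp
Sorted largest to smallest: 133, 35 bp.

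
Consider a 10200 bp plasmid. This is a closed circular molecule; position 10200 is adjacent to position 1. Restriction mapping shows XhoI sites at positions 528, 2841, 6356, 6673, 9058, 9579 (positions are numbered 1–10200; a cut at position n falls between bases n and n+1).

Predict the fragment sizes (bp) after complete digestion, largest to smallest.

Circular molecule, 6 cuts → 6 fragments:
  2841 − 528 = 2313 bp
  6356 − 2841 = 3515 bp
  6673 − 6356 = 317 bp
  9058 − 6673 = 2385 bp
  9579 − 9058 = 521 bp
  wrap: 10200 − 9579 + 528 = 1149 bp
Sorted largest to smallest: 3515, 2385, 2313, 1149, 521, 317 bp.

3515, 2385, 2313, 1149, 521, 317 bp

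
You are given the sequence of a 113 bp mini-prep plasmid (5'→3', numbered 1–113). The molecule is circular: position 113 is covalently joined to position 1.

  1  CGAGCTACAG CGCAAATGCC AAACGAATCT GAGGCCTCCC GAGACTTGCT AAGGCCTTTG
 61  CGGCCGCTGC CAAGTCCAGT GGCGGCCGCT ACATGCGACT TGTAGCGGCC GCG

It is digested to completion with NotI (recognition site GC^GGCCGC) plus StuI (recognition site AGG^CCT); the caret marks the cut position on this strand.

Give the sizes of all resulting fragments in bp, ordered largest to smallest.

NotI sites (GCGGCCGC) start at positions 60, 82, 105.
NotI cuts after base 2 of each site, so after positions 61, 83, 106.
StuI sites (AGGCCT) start at positions 32, 52.
StuI cuts after base 3 of each site, so after positions 34, 54.
Combined cut positions: 34, 54, 61, 83, 106.
Circular molecule, 5 cuts → 5 fragments:
  35–54 → 20 bp
  55–61 → 7 bp
  62–83 → 22 bp
  84–106 → 23 bp
  107–113 then 1–34 → 7 + 34 = 41 bp
Sorted largest to smallest: 41, 23, 22, 20, 7 bp.

41, 23, 22, 20, 7 bp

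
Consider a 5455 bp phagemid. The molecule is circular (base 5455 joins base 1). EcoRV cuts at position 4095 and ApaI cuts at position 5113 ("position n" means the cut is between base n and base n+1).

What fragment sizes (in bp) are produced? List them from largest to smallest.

4437, 1018 bp

Combined cut positions (sorted): 4095, 5113.
Circular molecule, 2 cuts → 2 fragments:
  5113 − 4095 = 1018 bp
  wrap: 5455 − 5113 + 4095 = 4437 bp
Sorted largest to smallest: 4437, 1018 bp.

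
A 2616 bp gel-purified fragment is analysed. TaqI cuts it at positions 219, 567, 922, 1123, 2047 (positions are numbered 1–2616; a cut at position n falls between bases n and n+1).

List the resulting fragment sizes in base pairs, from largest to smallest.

924, 569, 355, 348, 219, 201 bp

Linear molecule, 5 cuts → 6 fragments:
  219 − 0 = 219 bp
  567 − 219 = 348 bp
  922 − 567 = 355 bp
  1123 − 922 = 201 bp
  2047 − 1123 = 924 bp
  2616 − 2047 = 569 bp
Sorted largest to smallest: 924, 569, 355, 348, 219, 201 bp.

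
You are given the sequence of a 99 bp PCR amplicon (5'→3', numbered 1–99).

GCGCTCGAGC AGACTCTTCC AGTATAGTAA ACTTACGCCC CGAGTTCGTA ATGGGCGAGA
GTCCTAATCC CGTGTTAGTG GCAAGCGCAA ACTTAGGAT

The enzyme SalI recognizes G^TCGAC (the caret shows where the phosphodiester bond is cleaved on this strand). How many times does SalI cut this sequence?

No occurrence of GTCGAC is present in the sequence.
SalI does not cut: 0 sites.

0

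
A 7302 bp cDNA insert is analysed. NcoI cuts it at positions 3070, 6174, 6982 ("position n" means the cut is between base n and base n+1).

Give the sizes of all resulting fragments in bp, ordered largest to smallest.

Linear molecule, 3 cuts → 4 fragments:
  3070 − 0 = 3070 bp
  6174 − 3070 = 3104 bp
  6982 − 6174 = 808 bp
  7302 − 6982 = 320 bp
Sorted largest to smallest: 3104, 3070, 808, 320 bp.

3104, 3070, 808, 320 bp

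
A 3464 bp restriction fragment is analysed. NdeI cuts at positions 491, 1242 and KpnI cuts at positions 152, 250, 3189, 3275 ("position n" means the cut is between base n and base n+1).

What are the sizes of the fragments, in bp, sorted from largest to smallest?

Combined cut positions (sorted): 152, 250, 491, 1242, 3189, 3275.
Linear molecule, 6 cuts → 7 fragments:
  152 − 0 = 152 bp
  250 − 152 = 98 bp
  491 − 250 = 241 bp
  1242 − 491 = 751 bp
  3189 − 1242 = 1947 bp
  3275 − 3189 = 86 bp
  3464 − 3275 = 189 bp
Sorted largest to smallest: 1947, 751, 241, 189, 152, 98, 86 bp.

1947, 751, 241, 189, 152, 98, 86 bp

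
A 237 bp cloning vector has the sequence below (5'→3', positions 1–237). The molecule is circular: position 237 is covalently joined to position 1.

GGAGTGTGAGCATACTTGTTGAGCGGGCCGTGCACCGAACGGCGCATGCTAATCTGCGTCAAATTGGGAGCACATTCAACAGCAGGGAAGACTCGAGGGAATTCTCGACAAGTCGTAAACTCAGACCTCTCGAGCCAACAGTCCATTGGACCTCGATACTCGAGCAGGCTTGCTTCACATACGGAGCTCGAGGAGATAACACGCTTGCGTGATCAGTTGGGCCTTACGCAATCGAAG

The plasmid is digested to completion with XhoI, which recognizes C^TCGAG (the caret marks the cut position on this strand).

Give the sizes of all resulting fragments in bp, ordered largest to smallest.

142, 37, 30, 28 bp

XhoI sites (CTCGAG) start at positions 92, 129, 159, 187.
XhoI cuts after the first base of each site, so after positions 92, 129, 159, 187.
Circular molecule, 4 cuts → 4 fragments:
  93–129 → 37 bp
  130–159 → 30 bp
  160–187 → 28 bp
  188–237 then 1–92 → 50 + 92 = 142 bp
Sorted largest to smallest: 142, 37, 30, 28 bp.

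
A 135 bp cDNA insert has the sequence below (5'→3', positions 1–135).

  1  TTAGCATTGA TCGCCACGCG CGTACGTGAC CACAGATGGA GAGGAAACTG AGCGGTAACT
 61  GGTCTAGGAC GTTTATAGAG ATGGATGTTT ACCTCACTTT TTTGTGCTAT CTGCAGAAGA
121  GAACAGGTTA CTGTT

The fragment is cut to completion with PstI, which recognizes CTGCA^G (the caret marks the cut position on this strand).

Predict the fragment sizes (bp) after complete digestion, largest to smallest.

The PstI site (CTGCAG) starts at position 111.
PstI cuts after base 5 of each site (before the last base), so after position 115.
Linear molecule, 1 cut → 2 fragments:
  1–115 → 115 bp
  116–135 → 20 bp
Sorted largest to smallest: 115, 20 bp.

115, 20 bp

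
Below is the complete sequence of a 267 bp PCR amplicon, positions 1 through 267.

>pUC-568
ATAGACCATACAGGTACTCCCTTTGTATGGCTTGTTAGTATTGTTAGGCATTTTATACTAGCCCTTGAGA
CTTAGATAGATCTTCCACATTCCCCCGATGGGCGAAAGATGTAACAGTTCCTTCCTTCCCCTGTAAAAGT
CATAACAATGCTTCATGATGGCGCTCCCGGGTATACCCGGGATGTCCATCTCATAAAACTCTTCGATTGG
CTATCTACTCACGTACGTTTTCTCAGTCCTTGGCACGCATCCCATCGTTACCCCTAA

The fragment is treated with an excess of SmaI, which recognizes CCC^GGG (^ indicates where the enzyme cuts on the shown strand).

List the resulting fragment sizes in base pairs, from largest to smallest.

168, 89, 10 bp

SmaI sites (CCCGGG) start at positions 166, 176.
SmaI cuts after base 3 of each site, so after positions 168, 178.
Linear molecule, 2 cuts → 3 fragments:
  1–168 → 168 bp
  169–178 → 10 bp
  179–267 → 89 bp
Sorted largest to smallest: 168, 89, 10 bp.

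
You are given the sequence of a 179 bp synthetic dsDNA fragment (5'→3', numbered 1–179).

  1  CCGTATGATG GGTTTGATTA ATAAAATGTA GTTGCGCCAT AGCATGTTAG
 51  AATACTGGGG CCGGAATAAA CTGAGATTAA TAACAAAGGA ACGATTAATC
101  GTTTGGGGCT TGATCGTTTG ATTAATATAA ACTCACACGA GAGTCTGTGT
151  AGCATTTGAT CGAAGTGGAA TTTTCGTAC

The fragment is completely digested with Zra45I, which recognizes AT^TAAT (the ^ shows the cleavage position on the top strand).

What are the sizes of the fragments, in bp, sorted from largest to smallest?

59, 57, 27, 18, 18 bp

Zra45I sites (ATTAAT) start at positions 17, 76, 94, 121.
Zra45I cuts after base 2 of each site, so after positions 18, 77, 95, 122.
Linear molecule, 4 cuts → 5 fragments:
  1–18 → 18 bp
  19–77 → 59 bp
  78–95 → 18 bp
  96–122 → 27 bp
  123–179 → 57 bp
Sorted largest to smallest: 59, 57, 27, 18, 18 bp.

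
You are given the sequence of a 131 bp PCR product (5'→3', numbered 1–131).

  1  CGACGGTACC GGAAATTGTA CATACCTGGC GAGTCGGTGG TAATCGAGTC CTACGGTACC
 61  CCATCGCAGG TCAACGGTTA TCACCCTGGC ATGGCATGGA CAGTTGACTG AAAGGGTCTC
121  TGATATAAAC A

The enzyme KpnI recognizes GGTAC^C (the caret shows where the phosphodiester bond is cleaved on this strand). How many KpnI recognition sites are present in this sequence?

2

GGTACC occurs starting at positions 5, 55.
KpnI cuts at 2 sites.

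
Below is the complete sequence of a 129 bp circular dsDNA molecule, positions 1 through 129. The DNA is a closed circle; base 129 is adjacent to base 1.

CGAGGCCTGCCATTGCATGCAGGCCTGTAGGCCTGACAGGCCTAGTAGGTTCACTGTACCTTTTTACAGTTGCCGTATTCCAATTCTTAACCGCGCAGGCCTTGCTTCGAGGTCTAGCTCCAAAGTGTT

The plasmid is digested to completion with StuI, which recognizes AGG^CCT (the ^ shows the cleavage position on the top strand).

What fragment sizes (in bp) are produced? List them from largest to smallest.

59, 35, 18, 9, 8 bp

StuI sites (AGGCCT) start at positions 3, 21, 29, 38, 97.
StuI cuts after base 3 of each site, so after positions 5, 23, 31, 40, 99.
Circular molecule, 5 cuts → 5 fragments:
  6–23 → 18 bp
  24–31 → 8 bp
  32–40 → 9 bp
  41–99 → 59 bp
  100–129 then 1–5 → 30 + 5 = 35 bp
Sorted largest to smallest: 59, 35, 18, 9, 8 bp.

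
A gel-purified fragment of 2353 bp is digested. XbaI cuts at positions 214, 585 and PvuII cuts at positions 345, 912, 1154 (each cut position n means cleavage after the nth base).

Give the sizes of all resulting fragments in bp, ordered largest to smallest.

1199, 327, 242, 240, 214, 131 bp

Combined cut positions (sorted): 214, 345, 585, 912, 1154.
Linear molecule, 5 cuts → 6 fragments:
  214 − 0 = 214 bp
  345 − 214 = 131 bp
  585 − 345 = 240 bp
  912 − 585 = 327 bp
  1154 − 912 = 242 bp
  2353 − 1154 = 1199 bp
Sorted largest to smallest: 1199, 327, 242, 240, 214, 131 bp.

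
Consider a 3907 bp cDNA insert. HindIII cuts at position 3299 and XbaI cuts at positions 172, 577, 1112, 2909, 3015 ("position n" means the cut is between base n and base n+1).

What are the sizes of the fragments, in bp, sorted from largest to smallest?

Combined cut positions (sorted): 172, 577, 1112, 2909, 3015, 3299.
Linear molecule, 6 cuts → 7 fragments:
  172 − 0 = 172 bp
  577 − 172 = 405 bp
  1112 − 577 = 535 bp
  2909 − 1112 = 1797 bp
  3015 − 2909 = 106 bp
  3299 − 3015 = 284 bp
  3907 − 3299 = 608 bp
Sorted largest to smallest: 1797, 608, 535, 405, 284, 172, 106 bp.

1797, 608, 535, 405, 284, 172, 106 bp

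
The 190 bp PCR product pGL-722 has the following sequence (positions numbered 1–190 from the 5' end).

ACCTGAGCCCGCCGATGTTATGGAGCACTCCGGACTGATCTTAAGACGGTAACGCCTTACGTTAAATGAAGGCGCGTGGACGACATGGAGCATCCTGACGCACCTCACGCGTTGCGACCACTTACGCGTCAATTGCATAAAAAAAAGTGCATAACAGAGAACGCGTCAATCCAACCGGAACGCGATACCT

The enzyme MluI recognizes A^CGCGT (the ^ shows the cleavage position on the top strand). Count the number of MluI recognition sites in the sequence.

ACGCGT occurs starting at positions 107, 124, 161.
MluI cuts at 3 sites.

3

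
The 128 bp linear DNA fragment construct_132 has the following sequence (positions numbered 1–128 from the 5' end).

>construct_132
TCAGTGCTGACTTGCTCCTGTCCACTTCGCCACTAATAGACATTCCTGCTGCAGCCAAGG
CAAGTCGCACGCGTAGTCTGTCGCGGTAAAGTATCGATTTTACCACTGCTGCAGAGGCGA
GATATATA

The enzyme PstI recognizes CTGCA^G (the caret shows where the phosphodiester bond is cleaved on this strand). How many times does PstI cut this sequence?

CTGCAG occurs starting at positions 49, 109.
PstI cuts at 2 sites.

2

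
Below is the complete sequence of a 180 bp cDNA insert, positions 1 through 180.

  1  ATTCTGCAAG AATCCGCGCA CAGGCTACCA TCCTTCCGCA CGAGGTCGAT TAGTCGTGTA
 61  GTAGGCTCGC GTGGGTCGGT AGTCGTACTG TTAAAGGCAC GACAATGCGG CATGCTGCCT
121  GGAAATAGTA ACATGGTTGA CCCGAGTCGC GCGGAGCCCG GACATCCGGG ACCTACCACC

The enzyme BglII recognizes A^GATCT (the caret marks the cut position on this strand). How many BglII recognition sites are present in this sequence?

No occurrence of AGATCT is present in the sequence.
BglII does not cut: 0 sites.

0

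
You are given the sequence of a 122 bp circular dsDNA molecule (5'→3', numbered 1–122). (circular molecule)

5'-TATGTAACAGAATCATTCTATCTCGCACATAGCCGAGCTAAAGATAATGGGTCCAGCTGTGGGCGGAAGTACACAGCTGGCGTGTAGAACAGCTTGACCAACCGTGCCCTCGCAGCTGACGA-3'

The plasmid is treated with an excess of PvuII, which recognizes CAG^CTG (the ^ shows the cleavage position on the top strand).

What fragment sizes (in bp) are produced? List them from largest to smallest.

PvuII sites (CAGCTG) start at positions 54, 74, 113.
PvuII cuts after base 3 of each site, so after positions 56, 76, 115.
Circular molecule, 3 cuts → 3 fragments:
  57–76 → 20 bp
  77–115 → 39 bp
  116–122 then 1–56 → 7 + 56 = 63 bp
Sorted largest to smallest: 63, 39, 20 bp.

63, 39, 20 bp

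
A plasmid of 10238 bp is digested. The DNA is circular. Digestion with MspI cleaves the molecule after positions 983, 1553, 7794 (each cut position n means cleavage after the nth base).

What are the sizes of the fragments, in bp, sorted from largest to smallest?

Circular molecule, 3 cuts → 3 fragments:
  1553 − 983 = 570 bp
  7794 − 1553 = 6241 bp
  wrap: 10238 − 7794 + 983 = 3427 bp
Sorted largest to smallest: 6241, 3427, 570 bp.

6241, 3427, 570 bp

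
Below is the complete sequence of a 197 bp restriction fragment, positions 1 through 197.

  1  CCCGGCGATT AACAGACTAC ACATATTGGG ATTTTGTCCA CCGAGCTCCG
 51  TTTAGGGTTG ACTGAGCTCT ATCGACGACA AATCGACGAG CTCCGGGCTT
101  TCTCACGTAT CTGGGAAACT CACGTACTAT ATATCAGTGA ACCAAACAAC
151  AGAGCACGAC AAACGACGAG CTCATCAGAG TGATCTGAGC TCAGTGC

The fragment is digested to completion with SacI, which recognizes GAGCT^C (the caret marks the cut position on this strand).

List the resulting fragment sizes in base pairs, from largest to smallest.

SacI sites (GAGCTC) start at positions 43, 64, 88, 168, 187.
SacI cuts after base 5 of each site (before the last base), so after positions 47, 68, 92, 172, 191.
Linear molecule, 5 cuts → 6 fragments:
  1–47 → 47 bp
  48–68 → 21 bp
  69–92 → 24 bp
  93–172 → 80 bp
  173–191 → 19 bp
  192–197 → 6 bp
Sorted largest to smallest: 80, 47, 24, 21, 19, 6 bp.

80, 47, 24, 21, 19, 6 bp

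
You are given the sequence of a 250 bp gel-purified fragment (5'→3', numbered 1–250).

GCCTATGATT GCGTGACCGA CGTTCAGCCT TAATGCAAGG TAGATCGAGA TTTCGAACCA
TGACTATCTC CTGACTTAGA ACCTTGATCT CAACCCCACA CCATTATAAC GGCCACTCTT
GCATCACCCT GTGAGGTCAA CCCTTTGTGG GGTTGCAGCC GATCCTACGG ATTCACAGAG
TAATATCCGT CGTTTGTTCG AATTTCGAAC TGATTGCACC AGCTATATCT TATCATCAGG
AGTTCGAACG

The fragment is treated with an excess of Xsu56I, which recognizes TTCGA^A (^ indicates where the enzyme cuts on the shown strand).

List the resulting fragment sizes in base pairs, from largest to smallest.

145, 56, 39, 7, 3 bp

Xsu56I sites (TTCGAA) start at positions 52, 197, 204, 243.
Xsu56I cuts after base 5 of each site (before the last base), so after positions 56, 201, 208, 247.
Linear molecule, 4 cuts → 5 fragments:
  1–56 → 56 bp
  57–201 → 145 bp
  202–208 → 7 bp
  209–247 → 39 bp
  248–250 → 3 bp
Sorted largest to smallest: 145, 56, 39, 7, 3 bp.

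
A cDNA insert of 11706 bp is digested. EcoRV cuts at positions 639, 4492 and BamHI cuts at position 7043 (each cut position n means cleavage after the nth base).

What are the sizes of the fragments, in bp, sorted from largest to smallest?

Combined cut positions (sorted): 639, 4492, 7043.
Linear molecule, 3 cuts → 4 fragments:
  639 − 0 = 639 bp
  4492 − 639 = 3853 bp
  7043 − 4492 = 2551 bp
  11706 − 7043 = 4663 bp
Sorted largest to smallest: 4663, 3853, 2551, 639 bp.

4663, 3853, 2551, 639 bp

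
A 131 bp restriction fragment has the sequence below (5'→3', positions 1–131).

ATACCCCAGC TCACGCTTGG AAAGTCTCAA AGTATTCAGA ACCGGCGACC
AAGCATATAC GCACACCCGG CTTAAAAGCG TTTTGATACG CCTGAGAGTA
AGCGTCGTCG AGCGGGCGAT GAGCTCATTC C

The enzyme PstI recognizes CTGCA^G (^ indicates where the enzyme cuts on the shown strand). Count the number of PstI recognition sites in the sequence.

No occurrence of CTGCAG is present in the sequence.
PstI does not cut: 0 sites.

0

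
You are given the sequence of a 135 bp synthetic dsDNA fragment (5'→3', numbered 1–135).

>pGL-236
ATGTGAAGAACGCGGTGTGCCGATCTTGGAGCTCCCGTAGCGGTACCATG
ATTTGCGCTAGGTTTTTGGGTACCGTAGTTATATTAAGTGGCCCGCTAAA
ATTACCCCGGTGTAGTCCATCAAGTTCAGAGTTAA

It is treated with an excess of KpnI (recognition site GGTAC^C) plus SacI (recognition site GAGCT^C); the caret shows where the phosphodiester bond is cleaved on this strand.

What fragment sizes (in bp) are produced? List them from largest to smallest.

62, 33, 27, 13 bp

KpnI sites (GGTACC) start at positions 42, 69.
KpnI cuts after base 5 of each site (before the last base), so after positions 46, 73.
The SacI site (GAGCTC) starts at position 29.
SacI cuts after base 5 of each site (before the last base), so after position 33.
Combined cut positions: 33, 46, 73.
Linear molecule, 3 cuts → 4 fragments:
  1–33 → 33 bp
  34–46 → 13 bp
  47–73 → 27 bp
  74–135 → 62 bp
Sorted largest to smallest: 62, 33, 27, 13 bp.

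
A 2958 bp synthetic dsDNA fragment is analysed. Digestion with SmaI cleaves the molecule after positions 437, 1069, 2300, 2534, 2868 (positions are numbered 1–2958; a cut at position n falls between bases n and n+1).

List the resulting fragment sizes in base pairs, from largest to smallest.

1231, 632, 437, 334, 234, 90 bp

Linear molecule, 5 cuts → 6 fragments:
  437 − 0 = 437 bp
  1069 − 437 = 632 bp
  2300 − 1069 = 1231 bp
  2534 − 2300 = 234 bp
  2868 − 2534 = 334 bp
  2958 − 2868 = 90 bp
Sorted largest to smallest: 1231, 632, 437, 334, 234, 90 bp.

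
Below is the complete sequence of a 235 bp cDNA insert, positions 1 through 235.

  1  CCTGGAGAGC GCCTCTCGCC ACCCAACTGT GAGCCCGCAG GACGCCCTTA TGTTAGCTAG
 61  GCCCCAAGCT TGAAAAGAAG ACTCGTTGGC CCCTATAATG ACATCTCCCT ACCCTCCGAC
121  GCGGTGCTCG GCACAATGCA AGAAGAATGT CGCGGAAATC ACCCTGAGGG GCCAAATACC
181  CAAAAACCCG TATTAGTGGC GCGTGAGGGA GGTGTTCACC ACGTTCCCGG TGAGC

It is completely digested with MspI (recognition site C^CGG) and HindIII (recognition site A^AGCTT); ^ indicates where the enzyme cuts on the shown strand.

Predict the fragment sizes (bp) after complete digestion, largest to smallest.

161, 66, 8 bp

The MspI site (CCGG) starts at position 227.
MspI cuts after the first base of each site, so after position 227.
The HindIII site (AAGCTT) starts at position 66.
HindIII cuts after the first base of each site, so after position 66.
Combined cut positions: 66, 227.
Linear molecule, 2 cuts → 3 fragments:
  1–66 → 66 bp
  67–227 → 161 bp
  228–235 → 8 bp
Sorted largest to smallest: 161, 66, 8 bp.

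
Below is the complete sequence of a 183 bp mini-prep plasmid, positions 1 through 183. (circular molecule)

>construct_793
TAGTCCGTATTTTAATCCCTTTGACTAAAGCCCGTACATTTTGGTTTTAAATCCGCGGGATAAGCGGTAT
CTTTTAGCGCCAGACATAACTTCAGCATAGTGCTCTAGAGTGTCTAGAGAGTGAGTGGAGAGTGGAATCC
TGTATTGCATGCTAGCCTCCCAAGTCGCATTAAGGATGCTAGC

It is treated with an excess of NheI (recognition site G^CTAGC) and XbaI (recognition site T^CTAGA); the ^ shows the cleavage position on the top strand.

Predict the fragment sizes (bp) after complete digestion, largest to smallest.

109, 38, 27, 9 bp

NheI sites (GCTAGC) start at positions 151, 178.
NheI cuts after the first base of each site, so after positions 151, 178.
XbaI sites (TCTAGA) start at positions 104, 113.
XbaI cuts after the first base of each site, so after positions 104, 113.
Combined cut positions: 104, 113, 151, 178.
Circular molecule, 4 cuts → 4 fragments:
  105–113 → 9 bp
  114–151 → 38 bp
  152–178 → 27 bp
  179–183 then 1–104 → 5 + 104 = 109 bp
Sorted largest to smallest: 109, 38, 27, 9 bp.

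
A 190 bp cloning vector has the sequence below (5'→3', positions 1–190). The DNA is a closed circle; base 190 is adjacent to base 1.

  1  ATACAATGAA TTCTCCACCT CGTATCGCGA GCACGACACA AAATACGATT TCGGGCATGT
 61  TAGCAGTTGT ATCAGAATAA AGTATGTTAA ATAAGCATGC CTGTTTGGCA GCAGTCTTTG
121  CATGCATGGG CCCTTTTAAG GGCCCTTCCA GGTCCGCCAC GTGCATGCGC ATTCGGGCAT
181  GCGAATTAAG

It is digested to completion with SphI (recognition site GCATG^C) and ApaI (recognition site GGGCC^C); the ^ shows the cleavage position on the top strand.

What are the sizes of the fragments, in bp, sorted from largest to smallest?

108, 25, 23, 14, 12, 8 bp

SphI sites (GCATGC) start at positions 95, 120, 163, 177.
SphI cuts after base 5 of each site (before the last base), so after positions 99, 124, 167, 181.
ApaI sites (GGGCCC) start at positions 128, 140.
ApaI cuts after base 5 of each site (before the last base), so after positions 132, 144.
Combined cut positions: 99, 124, 132, 144, 167, 181.
Circular molecule, 6 cuts → 6 fragments:
  100–124 → 25 bp
  125–132 → 8 bp
  133–144 → 12 bp
  145–167 → 23 bp
  168–181 → 14 bp
  182–190 then 1–99 → 9 + 99 = 108 bp
Sorted largest to smallest: 108, 25, 23, 14, 12, 8 bp.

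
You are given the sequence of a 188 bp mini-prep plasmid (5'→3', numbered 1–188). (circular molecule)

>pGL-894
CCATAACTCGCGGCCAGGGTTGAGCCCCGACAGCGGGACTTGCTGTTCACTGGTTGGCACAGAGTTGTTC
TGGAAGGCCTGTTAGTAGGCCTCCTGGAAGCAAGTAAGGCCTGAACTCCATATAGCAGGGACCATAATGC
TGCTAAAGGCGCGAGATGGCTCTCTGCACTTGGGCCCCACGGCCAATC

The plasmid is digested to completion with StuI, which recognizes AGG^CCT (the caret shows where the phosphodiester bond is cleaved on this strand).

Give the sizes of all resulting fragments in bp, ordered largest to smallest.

156, 20, 12 bp

StuI sites (AGGCCT) start at positions 75, 87, 107.
StuI cuts after base 3 of each site, so after positions 77, 89, 109.
Circular molecule, 3 cuts → 3 fragments:
  78–89 → 12 bp
  90–109 → 20 bp
  110–188 then 1–77 → 79 + 77 = 156 bp
Sorted largest to smallest: 156, 20, 12 bp.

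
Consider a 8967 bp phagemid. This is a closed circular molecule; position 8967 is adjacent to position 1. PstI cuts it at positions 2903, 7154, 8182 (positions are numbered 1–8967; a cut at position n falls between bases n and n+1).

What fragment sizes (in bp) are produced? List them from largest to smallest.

Circular molecule, 3 cuts → 3 fragments:
  7154 − 2903 = 4251 bp
  8182 − 7154 = 1028 bp
  wrap: 8967 − 8182 + 2903 = 3688 bp
Sorted largest to smallest: 4251, 3688, 1028 bp.

4251, 3688, 1028 bp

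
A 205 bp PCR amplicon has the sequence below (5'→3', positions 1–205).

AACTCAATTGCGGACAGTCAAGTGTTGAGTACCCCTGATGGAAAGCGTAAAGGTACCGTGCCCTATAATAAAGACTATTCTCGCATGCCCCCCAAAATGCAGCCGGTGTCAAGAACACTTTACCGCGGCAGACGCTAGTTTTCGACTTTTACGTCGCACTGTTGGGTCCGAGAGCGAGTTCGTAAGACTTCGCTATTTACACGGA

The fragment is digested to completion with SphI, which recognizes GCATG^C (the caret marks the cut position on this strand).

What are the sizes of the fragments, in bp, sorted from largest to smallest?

The SphI site (GCATGC) starts at position 83.
SphI cuts after base 5 of each site (before the last base), so after position 87.
Linear molecule, 1 cut → 2 fragments:
  1–87 → 87 bp
  88–205 → 118 bp
Sorted largest to smallest: 118, 87 bp.

118, 87 bp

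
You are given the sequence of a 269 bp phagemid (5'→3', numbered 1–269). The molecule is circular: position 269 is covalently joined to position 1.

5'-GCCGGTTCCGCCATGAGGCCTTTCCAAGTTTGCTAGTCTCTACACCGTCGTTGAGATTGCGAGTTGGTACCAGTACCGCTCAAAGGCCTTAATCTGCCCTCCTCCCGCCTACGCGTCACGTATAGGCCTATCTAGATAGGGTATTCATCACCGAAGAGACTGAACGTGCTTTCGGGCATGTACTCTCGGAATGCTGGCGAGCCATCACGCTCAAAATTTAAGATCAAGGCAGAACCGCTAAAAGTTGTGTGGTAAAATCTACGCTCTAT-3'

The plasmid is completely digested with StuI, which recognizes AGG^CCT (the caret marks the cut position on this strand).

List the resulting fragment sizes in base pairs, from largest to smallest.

161, 68, 40 bp

StuI sites (AGGCCT) start at positions 16, 84, 124.
StuI cuts after base 3 of each site, so after positions 18, 86, 126.
Circular molecule, 3 cuts → 3 fragments:
  19–86 → 68 bp
  87–126 → 40 bp
  127–269 then 1–18 → 143 + 18 = 161 bp
Sorted largest to smallest: 161, 68, 40 bp.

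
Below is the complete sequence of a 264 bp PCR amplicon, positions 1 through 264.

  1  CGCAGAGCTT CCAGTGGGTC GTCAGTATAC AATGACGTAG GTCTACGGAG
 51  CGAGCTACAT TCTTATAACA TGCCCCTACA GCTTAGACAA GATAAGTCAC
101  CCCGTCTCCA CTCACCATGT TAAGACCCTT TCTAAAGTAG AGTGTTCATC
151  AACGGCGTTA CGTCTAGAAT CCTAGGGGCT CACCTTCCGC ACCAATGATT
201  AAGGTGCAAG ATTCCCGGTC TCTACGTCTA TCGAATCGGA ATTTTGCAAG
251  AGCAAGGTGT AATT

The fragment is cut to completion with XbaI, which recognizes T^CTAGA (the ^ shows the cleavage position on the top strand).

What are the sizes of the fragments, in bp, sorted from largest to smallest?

163, 101 bp

The XbaI site (TCTAGA) starts at position 163.
XbaI cuts after the first base of each site, so after position 163.
Linear molecule, 1 cut → 2 fragments:
  1–163 → 163 bp
  164–264 → 101 bp
Sorted largest to smallest: 163, 101 bp.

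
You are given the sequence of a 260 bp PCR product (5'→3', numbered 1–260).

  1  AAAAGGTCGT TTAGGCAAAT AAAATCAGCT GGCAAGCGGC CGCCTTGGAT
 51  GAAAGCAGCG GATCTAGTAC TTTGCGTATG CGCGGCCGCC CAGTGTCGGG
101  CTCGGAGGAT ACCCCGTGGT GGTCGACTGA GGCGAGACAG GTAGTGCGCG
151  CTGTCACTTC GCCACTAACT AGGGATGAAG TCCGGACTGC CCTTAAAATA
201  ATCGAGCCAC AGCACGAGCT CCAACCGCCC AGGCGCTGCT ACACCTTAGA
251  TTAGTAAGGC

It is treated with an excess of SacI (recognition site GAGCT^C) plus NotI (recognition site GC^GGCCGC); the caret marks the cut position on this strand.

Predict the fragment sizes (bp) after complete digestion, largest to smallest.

137, 46, 40, 37 bp

The SacI site (GAGCTC) starts at position 216.
SacI cuts after base 5 of each site (before the last base), so after position 220.
NotI sites (GCGGCCGC) start at positions 36, 82.
NotI cuts after base 2 of each site, so after positions 37, 83.
Combined cut positions: 37, 83, 220.
Linear molecule, 3 cuts → 4 fragments:
  1–37 → 37 bp
  38–83 → 46 bp
  84–220 → 137 bp
  221–260 → 40 bp
Sorted largest to smallest: 137, 46, 40, 37 bp.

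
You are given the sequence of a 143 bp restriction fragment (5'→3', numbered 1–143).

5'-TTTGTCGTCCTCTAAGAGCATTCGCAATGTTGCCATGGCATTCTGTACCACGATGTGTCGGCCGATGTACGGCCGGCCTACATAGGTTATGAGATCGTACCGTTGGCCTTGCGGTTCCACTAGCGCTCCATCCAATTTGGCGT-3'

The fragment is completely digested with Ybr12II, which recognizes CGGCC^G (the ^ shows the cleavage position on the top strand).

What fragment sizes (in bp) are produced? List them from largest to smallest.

69, 63, 11 bp

Ybr12II sites (CGGCCG) start at positions 59, 70.
Ybr12II cuts after base 5 of each site (before the last base), so after positions 63, 74.
Linear molecule, 2 cuts → 3 fragments:
  1–63 → 63 bp
  64–74 → 11 bp
  75–143 → 69 bp
Sorted largest to smallest: 69, 63, 11 bp.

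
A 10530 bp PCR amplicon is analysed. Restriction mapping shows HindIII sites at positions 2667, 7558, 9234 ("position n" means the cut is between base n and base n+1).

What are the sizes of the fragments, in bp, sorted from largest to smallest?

4891, 2667, 1676, 1296 bp

Linear molecule, 3 cuts → 4 fragments:
  2667 − 0 = 2667 bp
  7558 − 2667 = 4891 bp
  9234 − 7558 = 1676 bp
  10530 − 9234 = 1296 bp
Sorted largest to smallest: 4891, 2667, 1676, 1296 bp.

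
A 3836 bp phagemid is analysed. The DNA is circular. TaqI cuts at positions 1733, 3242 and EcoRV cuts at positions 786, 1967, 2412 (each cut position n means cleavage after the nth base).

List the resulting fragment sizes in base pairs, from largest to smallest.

Combined cut positions (sorted): 786, 1733, 1967, 2412, 3242.
Circular molecule, 5 cuts → 5 fragments:
  1733 − 786 = 947 bp
  1967 − 1733 = 234 bp
  2412 − 1967 = 445 bp
  3242 − 2412 = 830 bp
  wrap: 3836 − 3242 + 786 = 1380 bp
Sorted largest to smallest: 1380, 947, 830, 445, 234 bp.

1380, 947, 830, 445, 234 bp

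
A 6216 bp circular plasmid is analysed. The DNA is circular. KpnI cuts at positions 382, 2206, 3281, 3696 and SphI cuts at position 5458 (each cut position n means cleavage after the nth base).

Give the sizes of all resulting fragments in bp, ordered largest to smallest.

Combined cut positions (sorted): 382, 2206, 3281, 3696, 5458.
Circular molecule, 5 cuts → 5 fragments:
  2206 − 382 = 1824 bp
  3281 − 2206 = 1075 bp
  3696 − 3281 = 415 bp
  5458 − 3696 = 1762 bp
  wrap: 6216 − 5458 + 382 = 1140 bp
Sorted largest to smallest: 1824, 1762, 1140, 1075, 415 bp.

1824, 1762, 1140, 1075, 415 bp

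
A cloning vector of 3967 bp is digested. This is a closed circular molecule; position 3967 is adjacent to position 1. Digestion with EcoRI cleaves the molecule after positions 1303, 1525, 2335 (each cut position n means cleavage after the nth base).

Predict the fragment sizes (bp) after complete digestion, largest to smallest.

Circular molecule, 3 cuts → 3 fragments:
  1525 − 1303 = 222 bp
  2335 − 1525 = 810 bp
  wrap: 3967 − 2335 + 1303 = 2935 bp
Sorted largest to smallest: 2935, 810, 222 bp.

2935, 810, 222 bp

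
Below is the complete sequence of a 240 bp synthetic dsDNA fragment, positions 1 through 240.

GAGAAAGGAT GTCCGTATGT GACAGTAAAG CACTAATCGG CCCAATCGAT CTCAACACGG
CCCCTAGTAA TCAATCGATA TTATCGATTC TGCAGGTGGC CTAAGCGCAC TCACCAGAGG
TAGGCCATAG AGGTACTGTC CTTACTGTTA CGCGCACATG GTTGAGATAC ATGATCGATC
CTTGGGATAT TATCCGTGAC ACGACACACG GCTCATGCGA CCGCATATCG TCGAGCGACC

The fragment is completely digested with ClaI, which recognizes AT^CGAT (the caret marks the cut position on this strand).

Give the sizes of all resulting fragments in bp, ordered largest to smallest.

ClaI sites (ATCGAT) start at positions 45, 74, 83, 174.
ClaI cuts after base 2 of each site, so after positions 46, 75, 84, 175.
Linear molecule, 4 cuts → 5 fragments:
  1–46 → 46 bp
  47–75 → 29 bp
  76–84 → 9 bp
  85–175 → 91 bp
  176–240 → 65 bp
Sorted largest to smallest: 91, 65, 46, 29, 9 bp.

91, 65, 46, 29, 9 bp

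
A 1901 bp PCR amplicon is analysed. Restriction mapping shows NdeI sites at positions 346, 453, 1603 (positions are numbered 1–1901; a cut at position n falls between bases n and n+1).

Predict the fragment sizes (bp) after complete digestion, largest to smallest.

Linear molecule, 3 cuts → 4 fragments:
  346 − 0 = 346 bp
  453 − 346 = 107 bp
  1603 − 453 = 1150 bp
  1901 − 1603 = 298 bp
Sorted largest to smallest: 1150, 346, 298, 107 bp.

1150, 346, 298, 107 bp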